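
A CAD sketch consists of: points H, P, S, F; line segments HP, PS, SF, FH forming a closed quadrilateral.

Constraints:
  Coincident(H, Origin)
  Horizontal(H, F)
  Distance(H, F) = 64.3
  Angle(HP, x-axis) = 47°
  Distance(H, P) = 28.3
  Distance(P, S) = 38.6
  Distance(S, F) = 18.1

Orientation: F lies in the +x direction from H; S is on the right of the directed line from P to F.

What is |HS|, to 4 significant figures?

47.59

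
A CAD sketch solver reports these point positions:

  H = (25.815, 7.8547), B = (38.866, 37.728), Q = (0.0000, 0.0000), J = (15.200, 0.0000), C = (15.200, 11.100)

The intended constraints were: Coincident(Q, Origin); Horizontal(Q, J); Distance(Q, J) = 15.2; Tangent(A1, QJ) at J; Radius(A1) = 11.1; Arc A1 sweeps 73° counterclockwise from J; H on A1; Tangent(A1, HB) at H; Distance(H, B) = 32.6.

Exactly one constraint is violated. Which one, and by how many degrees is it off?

Tangent(A1, HB) at H — off by 6.60°.

Q = (0.00, 0.00) ✓; Q.y = 0.00, J.y = 0.00 ✓; |QJ| = 15.20 ✓; ∠(CJ, JQ) = 90.00° ✓; |CJ| = 11.10 ✓; bearing(C→H) − bearing(C→J) = 73.00° ✓; |CH| = 11.10 ✓; ∠(CH, HB) = 96.60° ✗; |HB| = 32.60 ✓.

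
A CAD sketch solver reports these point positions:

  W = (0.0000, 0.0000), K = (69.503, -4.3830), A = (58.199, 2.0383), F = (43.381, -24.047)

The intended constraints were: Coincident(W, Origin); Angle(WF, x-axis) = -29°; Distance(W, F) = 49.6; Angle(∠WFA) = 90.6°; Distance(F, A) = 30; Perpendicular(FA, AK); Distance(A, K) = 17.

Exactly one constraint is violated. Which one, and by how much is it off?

Distance(A, K) = 17 — off by 4.00.

W = (0.00, 0.00) ✓; WF at -29.00° ✓; |WF| = 49.60 ✓; ∠WFA = 90.60° ✓; |FA| = 30.00 ✓; ∠(FA, AK) = 90.00° ✓; |AK| = 13.00 ✗.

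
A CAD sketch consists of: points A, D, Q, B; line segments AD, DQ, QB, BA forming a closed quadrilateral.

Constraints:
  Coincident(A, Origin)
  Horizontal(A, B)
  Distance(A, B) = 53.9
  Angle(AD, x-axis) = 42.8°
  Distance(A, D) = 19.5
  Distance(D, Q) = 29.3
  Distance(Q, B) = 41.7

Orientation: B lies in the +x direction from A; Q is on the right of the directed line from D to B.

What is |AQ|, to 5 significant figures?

22.232

Checks: |DQ| = 29.30 ✓; |QB| = 41.70 ✓.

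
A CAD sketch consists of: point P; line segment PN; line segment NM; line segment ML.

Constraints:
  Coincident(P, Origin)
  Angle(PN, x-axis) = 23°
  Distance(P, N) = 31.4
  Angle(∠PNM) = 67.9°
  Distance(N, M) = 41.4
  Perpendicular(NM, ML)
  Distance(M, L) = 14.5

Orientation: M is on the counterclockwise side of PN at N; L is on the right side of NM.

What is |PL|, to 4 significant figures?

52.69

P is at the origin; PN runs at 23.0° with length 31.4, so N = 31.4·(cos 23.0°, sin 23.0°) = (28.90, 12.27). ∠PNM = 67.9°, so NM runs at 23.0° + (180° − 67.9°) = 135.1° from the x-axis; with |NM| = 41.4, M = N + 41.4·(cos 135.1°, sin 135.1°) = (-0.4214, 41.49). The perpendicularity gives ML at right angles to NM; with |ML| = 14.5 on the right of NM, L = M + 14.5·(0.7059, 0.7083) = (9.814, 51.76). Then |PL| = |L − P| = 52.69.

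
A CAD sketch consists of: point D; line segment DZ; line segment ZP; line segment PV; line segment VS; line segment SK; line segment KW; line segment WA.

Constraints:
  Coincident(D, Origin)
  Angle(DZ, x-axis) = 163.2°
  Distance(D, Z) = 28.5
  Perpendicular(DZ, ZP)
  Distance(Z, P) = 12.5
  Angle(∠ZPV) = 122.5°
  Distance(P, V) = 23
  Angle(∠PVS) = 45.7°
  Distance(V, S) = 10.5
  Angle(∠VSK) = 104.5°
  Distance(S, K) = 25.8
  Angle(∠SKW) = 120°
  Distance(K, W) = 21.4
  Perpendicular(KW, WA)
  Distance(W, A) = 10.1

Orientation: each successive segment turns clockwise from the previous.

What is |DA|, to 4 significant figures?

54.43

D is at the origin; DZ runs at 163.2° with length 28.5, so Z = (-27.28, 8.237). DZ is perpendicular to ZP, so ZP runs at 73.20°; with |ZP| = 12.5, P = (-23.67, 20.20). ∠ZPV = 122.5° gives PV at 15.70° from the x-axis; with |PV| = 23.0, V = (-1.529, 26.43). ∠PVS = 45.7° gives VS at -118.6° from the x-axis; with |VS| = 10.5, S = (-6.555, 17.21). ∠VSK = 104.5° gives SK at 165.9° from the x-axis; with |SK| = 25.8, K = (-31.58, 23.49). ∠SKW = 120.0° gives KW at 105.9° from the x-axis; with |KW| = 21.4, W = (-37.44, 44.08). KW ⟂ WA, so WA runs at 15.90°; with |WA| = 10.1, A = (-27.73, 46.84). Then |DA| = |A − D| = 54.43.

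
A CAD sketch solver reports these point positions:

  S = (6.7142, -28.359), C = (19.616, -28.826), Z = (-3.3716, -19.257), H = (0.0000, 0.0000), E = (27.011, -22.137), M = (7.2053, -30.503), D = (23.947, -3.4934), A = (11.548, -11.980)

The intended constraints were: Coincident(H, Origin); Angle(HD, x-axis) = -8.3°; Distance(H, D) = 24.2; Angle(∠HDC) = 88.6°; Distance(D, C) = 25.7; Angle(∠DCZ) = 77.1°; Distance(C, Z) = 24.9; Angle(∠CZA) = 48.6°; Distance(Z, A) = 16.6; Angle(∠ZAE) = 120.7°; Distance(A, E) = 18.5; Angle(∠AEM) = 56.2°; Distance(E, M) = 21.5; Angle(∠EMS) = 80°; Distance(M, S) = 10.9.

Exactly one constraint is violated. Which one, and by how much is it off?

Distance(M, S) = 10.9 — off by 8.70.

H = (0.00, 0.00) ✓; HD at -8.300° ✓; |HD| = 24.20 ✓; ∠HDC = 88.60° ✓; |DC| = 25.70 ✓; ∠DCZ = 77.10° ✓; |CZ| = 24.90 ✓; ∠CZA = 48.60° ✓; |ZA| = 16.60 ✓; ∠ZAE = 120.7° ✓; |AE| = 18.50 ✓; ∠AEM = 56.20° ✓; |EM| = 21.50 ✓; ∠EMS = 80.00° ✓; |MS| = 2.200 ✗.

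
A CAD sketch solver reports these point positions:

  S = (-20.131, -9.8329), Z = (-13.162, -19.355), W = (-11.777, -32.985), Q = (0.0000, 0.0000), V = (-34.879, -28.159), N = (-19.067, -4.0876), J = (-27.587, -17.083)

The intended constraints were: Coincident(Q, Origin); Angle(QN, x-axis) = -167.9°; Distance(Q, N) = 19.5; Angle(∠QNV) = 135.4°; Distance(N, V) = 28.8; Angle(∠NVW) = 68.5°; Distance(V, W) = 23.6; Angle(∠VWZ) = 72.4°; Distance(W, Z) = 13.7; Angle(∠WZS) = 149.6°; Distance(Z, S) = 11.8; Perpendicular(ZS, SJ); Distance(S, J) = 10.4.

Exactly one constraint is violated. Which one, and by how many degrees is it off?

Perpendicular(ZS, SJ) — off by 8.00°.

Q = (0.00, 0.00) ✓; QN at -167.9° ✓; |QN| = 19.50 ✓; ∠QNV = 135.4° ✓; |NV| = 28.80 ✓; ∠NVW = 68.50° ✓; |VW| = 23.60 ✓; ∠VWZ = 72.40° ✓; |WZ| = 13.70 ✓; ∠WZS = 149.6° ✓; |ZS| = 11.80 ✓; ∠(ZS, SJ) = 98.00° ✗; |SJ| = 10.40 ✓.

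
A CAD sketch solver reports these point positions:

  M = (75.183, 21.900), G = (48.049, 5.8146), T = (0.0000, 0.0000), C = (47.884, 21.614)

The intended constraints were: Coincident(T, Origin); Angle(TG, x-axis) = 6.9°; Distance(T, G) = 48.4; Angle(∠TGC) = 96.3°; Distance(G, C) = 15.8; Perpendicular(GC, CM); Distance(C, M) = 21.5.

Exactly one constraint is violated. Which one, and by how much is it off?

Distance(C, M) = 21.5 — off by 5.80.

T = (0.00, 0.00) ✓; TG at 6.900° ✓; |TG| = 48.40 ✓; ∠TGC = 96.30° ✓; |GC| = 15.80 ✓; ∠(GC, CM) = 90.00° ✓; |CM| = 27.30 ✗.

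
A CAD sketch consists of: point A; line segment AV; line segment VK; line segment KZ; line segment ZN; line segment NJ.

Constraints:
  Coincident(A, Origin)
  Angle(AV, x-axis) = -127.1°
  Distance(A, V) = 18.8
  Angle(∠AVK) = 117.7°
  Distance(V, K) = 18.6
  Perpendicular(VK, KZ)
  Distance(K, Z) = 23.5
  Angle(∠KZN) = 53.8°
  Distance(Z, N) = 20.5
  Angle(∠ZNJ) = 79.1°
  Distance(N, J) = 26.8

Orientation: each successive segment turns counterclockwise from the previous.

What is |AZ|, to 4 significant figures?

28.19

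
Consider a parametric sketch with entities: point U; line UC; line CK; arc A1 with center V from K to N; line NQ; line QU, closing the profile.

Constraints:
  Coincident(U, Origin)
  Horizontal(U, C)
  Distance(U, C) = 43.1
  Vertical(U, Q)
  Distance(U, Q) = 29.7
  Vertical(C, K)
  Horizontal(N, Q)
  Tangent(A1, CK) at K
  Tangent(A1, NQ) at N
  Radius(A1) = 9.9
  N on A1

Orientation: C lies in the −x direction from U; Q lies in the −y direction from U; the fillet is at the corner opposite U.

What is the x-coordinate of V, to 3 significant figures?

-33.2

U is at the origin; U and C share the same y with |UC| = 43.1 and C on the −x side, so C = (-43.1, 0.00). UQ is vertical with |UQ| = 29.7 and Q on the −y side, so Q = (0.00, -29.7). The virtual corner opposite U is at (-43.1, -29.7). Tangency of A1 to CK means the radius VK is perpendicular to CK and A1 meets NQ tangentially, so VN is at right angles to NQ, with radius 9.9, so the center V sits 9.9 in from both sides at V = (-33.2, -19.8). So V.x = -33.2.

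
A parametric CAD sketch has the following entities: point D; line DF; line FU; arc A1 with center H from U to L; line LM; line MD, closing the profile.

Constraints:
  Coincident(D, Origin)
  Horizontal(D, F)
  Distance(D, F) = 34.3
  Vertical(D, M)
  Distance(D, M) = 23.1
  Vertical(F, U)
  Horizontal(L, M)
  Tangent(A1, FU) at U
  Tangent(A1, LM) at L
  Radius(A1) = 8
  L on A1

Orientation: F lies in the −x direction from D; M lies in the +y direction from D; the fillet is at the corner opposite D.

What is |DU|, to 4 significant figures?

37.48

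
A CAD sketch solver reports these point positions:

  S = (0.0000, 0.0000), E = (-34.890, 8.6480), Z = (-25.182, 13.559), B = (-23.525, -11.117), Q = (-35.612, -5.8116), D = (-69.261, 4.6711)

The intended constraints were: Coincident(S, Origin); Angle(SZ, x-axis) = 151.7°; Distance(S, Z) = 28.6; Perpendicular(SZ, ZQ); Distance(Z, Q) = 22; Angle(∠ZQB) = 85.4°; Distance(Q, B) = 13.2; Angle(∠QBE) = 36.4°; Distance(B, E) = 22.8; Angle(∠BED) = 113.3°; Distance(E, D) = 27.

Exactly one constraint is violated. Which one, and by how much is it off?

Distance(E, D) = 27 — off by 7.60.

S = (0.00, 0.00) ✓; SZ at 151.7° ✓; |SZ| = 28.60 ✓; ∠(SZ, ZQ) = 90.00° ✓; |ZQ| = 22.00 ✓; ∠ZQB = 85.40° ✓; |QB| = 13.20 ✓; ∠QBE = 36.40° ✓; |BE| = 22.80 ✓; ∠BED = 113.3° ✓; |ED| = 34.60 ✗.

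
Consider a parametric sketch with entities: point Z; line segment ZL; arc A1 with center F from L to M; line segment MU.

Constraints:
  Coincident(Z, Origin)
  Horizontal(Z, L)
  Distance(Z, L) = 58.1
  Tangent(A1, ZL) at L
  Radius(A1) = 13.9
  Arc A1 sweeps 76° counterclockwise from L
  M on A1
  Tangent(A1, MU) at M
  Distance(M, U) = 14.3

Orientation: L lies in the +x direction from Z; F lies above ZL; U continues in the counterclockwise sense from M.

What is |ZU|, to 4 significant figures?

78.92

Z is at the origin; Z and L share the same y with |ZL| = 58.1 and L on the +x side, so L = (58.10, 0.000). Since A1 is tangent to ZL there, FL ⟂ ZL, so F = L + (0, 13.9) = (58.10, 13.90). On A1, L sits at bearing -90° from F; a 76° counterclockwise sweep puts M at bearing -14°, so M = F + 13.9·(cos -14°, sin -14°) = (71.59, 10.54). A1 meets MU tangentially, so FM is at right angles to MU, so MU runs along (−sin -14°, cos -14°); with |MU| = 14.3, U = (75.05, 24.41). Then |ZU| = |U − Z| = 78.92.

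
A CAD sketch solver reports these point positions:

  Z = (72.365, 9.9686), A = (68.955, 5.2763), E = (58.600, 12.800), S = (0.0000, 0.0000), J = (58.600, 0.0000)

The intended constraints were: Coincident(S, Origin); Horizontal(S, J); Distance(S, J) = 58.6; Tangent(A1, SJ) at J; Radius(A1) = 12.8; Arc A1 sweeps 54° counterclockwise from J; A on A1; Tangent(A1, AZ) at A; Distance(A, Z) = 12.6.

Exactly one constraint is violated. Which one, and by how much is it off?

Distance(A, Z) = 12.6 — off by 6.80.

S = (0.00, 0.00) ✓; S.y = 0.00, J.y = 0.00 ✓; |SJ| = 58.60 ✓; ∠(EJ, JS) = 90.00° ✓; |EJ| = 12.80 ✓; bearing(E→A) − bearing(E→J) = 54.00° ✓; |EA| = 12.80 ✓; ∠(EA, AZ) = 90.01° ✓; |AZ| = 5.800 ✗.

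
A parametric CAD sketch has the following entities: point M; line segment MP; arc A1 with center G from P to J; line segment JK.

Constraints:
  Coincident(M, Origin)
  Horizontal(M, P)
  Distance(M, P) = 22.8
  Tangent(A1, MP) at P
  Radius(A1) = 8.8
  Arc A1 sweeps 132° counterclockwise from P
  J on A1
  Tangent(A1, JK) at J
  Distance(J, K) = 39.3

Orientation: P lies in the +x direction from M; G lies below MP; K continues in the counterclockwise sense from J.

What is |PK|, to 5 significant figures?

48.135

M is at the origin; M and P share the same y with |MP| = 22.8 and P on the +x side, so P = (22.800, 0.0000). The tangent condition forces GP to be normal to MP, so G = P + (0, -8.8) = (22.800, -8.8000). On A1, P sits at bearing 90° from G; a 132° counterclockwise sweep puts J at bearing 222°, so J = G + 8.8·(cos 222°, sin 222°) = (16.260, -14.688). A1 meets JK tangentially, so GJ is at right angles to JK, so JK runs along (−sin 222°, cos 222°); with |JK| = 39.3, K = (42.557, -43.894). Then |PK| = |K − P| = 48.135.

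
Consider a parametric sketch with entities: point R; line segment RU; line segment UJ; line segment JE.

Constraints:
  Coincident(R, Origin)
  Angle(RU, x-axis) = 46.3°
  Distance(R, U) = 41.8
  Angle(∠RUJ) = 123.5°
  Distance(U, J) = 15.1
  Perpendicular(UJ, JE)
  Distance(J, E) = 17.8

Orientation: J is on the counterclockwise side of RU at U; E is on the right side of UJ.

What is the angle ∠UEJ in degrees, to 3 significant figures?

40.3°

∠RUJ = 123.5°, so UJ runs at 46.3° + (180° − 123.5°) = 103° from the x-axis; with |UJ| = 15.1, J = U + 15.1·(cos 103°, sin 103°) = (25.5, 44.9). The perpendicularity gives JE at right angles to UJ; with |JE| = 17.8 on the right of UJ, E = J + 17.8·(0.975, 0.222) = (42.9, 48.9). Then cos ∠UEJ = EU·EJ / (|EU||EJ|), giving 40.3°.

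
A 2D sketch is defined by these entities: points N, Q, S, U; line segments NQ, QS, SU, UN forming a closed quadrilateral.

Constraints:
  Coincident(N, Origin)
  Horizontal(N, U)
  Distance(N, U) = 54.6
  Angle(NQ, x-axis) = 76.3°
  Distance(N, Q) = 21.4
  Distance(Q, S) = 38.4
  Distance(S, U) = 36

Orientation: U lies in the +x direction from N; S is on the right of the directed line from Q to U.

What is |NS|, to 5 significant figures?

25.561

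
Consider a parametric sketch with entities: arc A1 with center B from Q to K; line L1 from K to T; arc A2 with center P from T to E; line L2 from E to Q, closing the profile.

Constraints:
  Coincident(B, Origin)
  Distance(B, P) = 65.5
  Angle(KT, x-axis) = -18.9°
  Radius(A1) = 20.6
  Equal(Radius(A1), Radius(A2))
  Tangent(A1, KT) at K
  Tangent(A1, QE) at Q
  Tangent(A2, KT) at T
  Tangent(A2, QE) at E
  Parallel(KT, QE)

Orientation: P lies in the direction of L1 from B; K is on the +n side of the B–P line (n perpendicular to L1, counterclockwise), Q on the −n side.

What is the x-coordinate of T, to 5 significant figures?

68.641

The slot axis is L1's direction at -18.9°, so u = (cos -18.9°, sin -18.9°) = (0.94609, -0.32392) and n = (−sin -18.9°, cos -18.9°) = (0.32392, 0.94609). B is at the origin and P lies 65.5 along u from B, so P = 65.5·u = (61.969, -21.217). Tangency of A1 to both parallel lines with radius 20.6 puts K and Q at B ± 20.6·n: K = (6.6727, 19.489), Q = (-6.6727, -19.489). Equal radii place T and E the same way about P: T = P + 20.6·n = (68.641, -1.7272), E = P − 20.6·n = (55.296, -40.706). So T.x = 68.641.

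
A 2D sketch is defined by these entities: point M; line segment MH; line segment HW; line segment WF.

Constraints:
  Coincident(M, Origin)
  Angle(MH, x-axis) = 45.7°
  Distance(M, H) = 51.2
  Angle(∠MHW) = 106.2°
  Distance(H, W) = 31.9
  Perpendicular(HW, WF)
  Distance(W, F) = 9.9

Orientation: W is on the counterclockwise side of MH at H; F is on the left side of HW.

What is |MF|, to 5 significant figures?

60.621

M is at the origin; MH runs at 45.7° with length 51.2, so H = 51.2·(cos 45.7°, sin 45.7°) = (35.759, 36.643). ∠MHW = 106.2°, so HW runs at 45.7° + (180° − 106.2°) = 119.50° from the x-axis; with |HW| = 31.9, W = H + 31.9·(cos 119.50°, sin 119.50°) = (20.051, 64.408). The perpendicularity gives WF at right angles to HW; with |WF| = 9.9 on the left of HW, F = W + 9.9·(-0.87036, -0.49242) = (11.434, 59.533). Then |MF| = |F − M| = 60.621.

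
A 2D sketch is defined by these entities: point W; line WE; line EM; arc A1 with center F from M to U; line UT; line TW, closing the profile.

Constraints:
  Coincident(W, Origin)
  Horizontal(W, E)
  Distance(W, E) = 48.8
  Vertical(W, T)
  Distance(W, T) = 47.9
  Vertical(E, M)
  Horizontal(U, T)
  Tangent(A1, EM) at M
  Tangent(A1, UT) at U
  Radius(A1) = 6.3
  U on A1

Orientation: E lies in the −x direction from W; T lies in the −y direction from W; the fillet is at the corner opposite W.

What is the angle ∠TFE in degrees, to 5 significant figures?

107.04°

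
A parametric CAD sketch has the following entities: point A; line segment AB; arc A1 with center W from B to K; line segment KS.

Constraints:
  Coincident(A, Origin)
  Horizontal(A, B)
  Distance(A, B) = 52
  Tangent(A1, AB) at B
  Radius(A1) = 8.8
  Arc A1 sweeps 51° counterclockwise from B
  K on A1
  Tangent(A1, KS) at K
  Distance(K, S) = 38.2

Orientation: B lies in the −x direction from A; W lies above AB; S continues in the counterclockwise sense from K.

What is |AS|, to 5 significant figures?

39.137

A is at the origin; A and B share the same y with |AB| = 52.0 and B on the −x side, so B = (-52.000, 0.0000). A1 meets AB tangentially, so WB is at right angles to AB, so W = B + (0, 8.8) = (-52.000, 8.8000). On A1, B sits at bearing -90° from W; a 51° counterclockwise sweep puts K at bearing -39°, so K = W + 8.8·(cos -39°, sin -39°) = (-45.161, 3.2620). The tangent condition forces WK to be normal to KS, so KS runs along (−sin -39°, cos -39°); with |KS| = 38.2, S = (-21.121, 32.949). Then |AS| = |S − A| = 39.137.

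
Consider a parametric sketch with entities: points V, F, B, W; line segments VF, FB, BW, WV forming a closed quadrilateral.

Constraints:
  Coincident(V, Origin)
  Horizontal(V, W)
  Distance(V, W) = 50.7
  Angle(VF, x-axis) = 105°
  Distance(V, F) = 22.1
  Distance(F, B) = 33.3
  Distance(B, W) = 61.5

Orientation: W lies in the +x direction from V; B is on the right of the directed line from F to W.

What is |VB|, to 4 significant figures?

15.19

Checks: |FB| = 33.30 ✓; |BW| = 61.50 ✓.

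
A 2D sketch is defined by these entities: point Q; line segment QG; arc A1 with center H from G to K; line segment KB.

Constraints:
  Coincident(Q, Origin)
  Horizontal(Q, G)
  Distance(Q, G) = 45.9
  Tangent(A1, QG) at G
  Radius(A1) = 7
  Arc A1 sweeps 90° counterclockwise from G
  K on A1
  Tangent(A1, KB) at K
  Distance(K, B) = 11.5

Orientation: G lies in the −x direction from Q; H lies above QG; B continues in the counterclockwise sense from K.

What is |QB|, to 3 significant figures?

43.1

On A1, G sits at bearing -90° from H; a 90° counterclockwise sweep puts K at bearing 0°, so K = H + 7.0·(cos 0°, sin 0°) = (-38.9, 7.00). A1 meets KB tangentially, so HK is at right angles to KB, so KB runs along (−sin 0°, cos 0°); with |KB| = 11.5, B = (-38.9, 18.5). Then |QB| = |B − Q| = 43.1.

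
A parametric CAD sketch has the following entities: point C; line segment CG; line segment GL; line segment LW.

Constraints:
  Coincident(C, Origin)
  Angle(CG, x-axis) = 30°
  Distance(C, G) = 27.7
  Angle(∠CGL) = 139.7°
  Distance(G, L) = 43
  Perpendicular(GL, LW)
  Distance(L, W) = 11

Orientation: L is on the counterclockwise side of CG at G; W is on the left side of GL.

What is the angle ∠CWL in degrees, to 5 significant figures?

96.156°

C is at the origin; CG runs at 30.0° with length 27.7, so G = 27.7·(cos 30.0°, sin 30.0°) = (23.989, 13.850). ∠CGL = 139.7°, so GL runs at 30.0° + (180° − 139.7°) = 70.300° from the x-axis; with |GL| = 43.0, L = G + 43.0·(cos 70.300°, sin 70.300°) = (38.484, 54.333). GL is perpendicular to LW; with |LW| = 11.0 on the left of GL, W = L + 11.0·(-0.94147, 0.33710) = (28.128, 58.041). Then cos ∠CWL = WC·WL / (|WC||WL|), giving 96.156°.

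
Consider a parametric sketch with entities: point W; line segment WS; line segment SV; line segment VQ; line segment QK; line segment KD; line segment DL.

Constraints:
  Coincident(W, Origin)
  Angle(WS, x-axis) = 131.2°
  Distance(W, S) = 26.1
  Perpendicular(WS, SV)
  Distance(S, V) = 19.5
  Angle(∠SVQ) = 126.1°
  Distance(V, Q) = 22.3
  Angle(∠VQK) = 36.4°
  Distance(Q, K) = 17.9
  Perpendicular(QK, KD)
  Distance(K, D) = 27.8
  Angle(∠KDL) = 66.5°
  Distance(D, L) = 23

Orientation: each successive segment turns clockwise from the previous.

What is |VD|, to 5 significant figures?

14.567

W is at the origin; WS runs at 131.2° with length 26.1, so S = (-17.192, 19.638). WS is perpendicular to SV, so SV runs at 41.200°; with |SV| = 19.5, V = (-2.5197, 32.482). ∠SVQ = 126.1° gives VQ at -12.700° from the x-axis; with |VQ| = 22.3, Q = (19.235, 27.580). ∠VQK = 36.4° gives QK at -156.30° from the x-axis; with |QK| = 17.9, K = (2.8444, 20.385). QK is perpendicular to KD, so KD runs at 113.70°; with |KD| = 27.8, D = (-8.3298, 45.840). Then |VD| = |D − V| = 14.567.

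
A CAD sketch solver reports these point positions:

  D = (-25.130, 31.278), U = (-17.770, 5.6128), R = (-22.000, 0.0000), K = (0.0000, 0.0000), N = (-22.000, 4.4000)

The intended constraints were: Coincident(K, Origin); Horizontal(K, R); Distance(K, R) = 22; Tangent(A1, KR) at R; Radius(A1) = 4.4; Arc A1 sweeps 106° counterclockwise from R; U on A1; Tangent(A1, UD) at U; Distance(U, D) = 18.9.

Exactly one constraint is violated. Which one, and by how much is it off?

Distance(U, D) = 18.9 — off by 7.80.

K = (0.00, 0.00) ✓; K.y = 0.00, R.y = 0.00 ✓; |KR| = 22.00 ✓; ∠(NR, RK) = 90.00° ✓; |NR| = 4.400 ✓; bearing(N→U) − bearing(N→R) = 106.0° ✓; |NU| = 4.400 ✓; ∠(NU, UD) = 90.00° ✓; |UD| = 26.70 ✗.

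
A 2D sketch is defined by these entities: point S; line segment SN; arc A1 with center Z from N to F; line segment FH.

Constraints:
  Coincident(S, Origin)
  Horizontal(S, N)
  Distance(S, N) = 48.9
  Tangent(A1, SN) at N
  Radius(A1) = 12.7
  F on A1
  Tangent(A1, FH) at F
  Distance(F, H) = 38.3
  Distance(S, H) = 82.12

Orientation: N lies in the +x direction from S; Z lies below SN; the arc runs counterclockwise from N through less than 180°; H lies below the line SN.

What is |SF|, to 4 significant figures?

44.95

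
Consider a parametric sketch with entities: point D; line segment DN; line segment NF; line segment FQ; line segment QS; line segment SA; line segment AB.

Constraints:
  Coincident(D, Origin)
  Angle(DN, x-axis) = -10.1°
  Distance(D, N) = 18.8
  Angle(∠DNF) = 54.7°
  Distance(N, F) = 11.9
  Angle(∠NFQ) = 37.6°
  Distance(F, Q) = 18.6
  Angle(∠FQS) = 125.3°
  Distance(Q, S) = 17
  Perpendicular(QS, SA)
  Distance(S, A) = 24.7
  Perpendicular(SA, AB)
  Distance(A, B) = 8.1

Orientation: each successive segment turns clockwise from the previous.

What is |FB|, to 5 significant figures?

21.833

D is at the origin; DN runs at -10.1° with length 18.8, so N = (18.509, -3.2969). ∠DNF = 54.7° gives NF at -135.40° from the x-axis; with |NF| = 11.9, F = (10.036, -11.653). ∠NFQ = 37.6° gives FQ at 82.200° from the x-axis; with |FQ| = 18.6, Q = (12.560, 6.7754). ∠FQS = 125.3° gives QS at 27.500° from the x-axis; with |QS| = 17.0, S = (27.639, 14.625). QS is perpendicular to SA, so SA runs at -62.500°; with |SA| = 24.7, A = (39.044, -7.2840). The perpendicularity gives AB at right angles to SA, so AB runs at -152.50°; with |AB| = 8.1, B = (31.859, -11.024). Then |FB| = |B − F| = 21.833.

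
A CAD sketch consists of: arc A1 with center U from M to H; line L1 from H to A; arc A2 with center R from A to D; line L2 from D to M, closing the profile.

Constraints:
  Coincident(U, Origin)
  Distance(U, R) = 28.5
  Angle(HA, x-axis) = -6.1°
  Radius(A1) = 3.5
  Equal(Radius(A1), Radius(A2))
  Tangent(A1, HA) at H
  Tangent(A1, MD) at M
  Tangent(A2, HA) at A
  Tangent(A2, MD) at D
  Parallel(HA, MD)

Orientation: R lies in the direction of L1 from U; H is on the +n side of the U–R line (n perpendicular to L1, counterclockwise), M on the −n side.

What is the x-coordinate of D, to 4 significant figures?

27.97

The slot axis is L1's direction at -6.1°, so u = (cos -6.1°, sin -6.1°) = (0.9943, -0.1063) and n = (−sin -6.1°, cos -6.1°) = (0.1063, 0.9943). U is at the origin and R lies 28.5 along u from U, so R = 28.5·u = (28.34, -3.029). Tangency of A1 to both parallel lines with radius 3.5 puts H and M at U ± 3.5·n: H = (0.3719, 3.480), M = (-0.3719, -3.480). Equal radii place A and D the same way about R: A = R + 3.5·n = (28.71, 0.4517), D = R − 3.5·n = (27.97, -6.509). So D.x = 27.97.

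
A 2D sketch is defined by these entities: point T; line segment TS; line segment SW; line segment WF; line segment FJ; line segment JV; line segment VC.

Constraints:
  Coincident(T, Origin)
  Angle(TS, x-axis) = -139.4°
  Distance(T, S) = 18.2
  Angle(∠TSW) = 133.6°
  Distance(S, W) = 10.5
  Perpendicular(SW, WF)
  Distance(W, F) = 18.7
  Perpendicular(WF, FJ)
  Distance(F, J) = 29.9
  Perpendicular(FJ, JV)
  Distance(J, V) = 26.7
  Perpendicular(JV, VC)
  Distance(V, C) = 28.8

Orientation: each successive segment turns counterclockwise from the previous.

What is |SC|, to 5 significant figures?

12.343

T is at the origin; TS runs at -139.4° with length 18.2, so S = (-13.819, -11.844). ∠TSW = 133.6° gives SW at -93.000° from the x-axis; with |SW| = 10.5, W = (-14.368, -22.330). The perpendicularity gives WF at right angles to SW, so WF runs at -3.0000°; with |WF| = 18.7, F = (4.3061, -23.308). WF ⟂ FJ, so FJ runs at 87.000°; with |FJ| = 29.9, J = (5.8710, 6.5506). FJ ⟂ JV, so JV runs at 177.00°; with |JV| = 26.7, V = (-20.792, 7.9480). The perpendicularity gives VC at right angles to JV, so VC runs at -93.000°; with |VC| = 28.8, C = (-22.300, -20.813). Then |SC| = |C − S| = 12.343.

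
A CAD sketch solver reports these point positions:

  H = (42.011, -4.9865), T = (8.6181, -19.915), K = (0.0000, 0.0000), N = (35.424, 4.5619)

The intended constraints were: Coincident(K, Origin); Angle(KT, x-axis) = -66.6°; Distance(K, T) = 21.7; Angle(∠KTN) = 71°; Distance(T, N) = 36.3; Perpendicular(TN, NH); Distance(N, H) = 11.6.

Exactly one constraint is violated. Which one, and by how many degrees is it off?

Perpendicular(TN, NH) — off by 7.80°.

K = (0.00, 0.00) ✓; KT at -66.60° ✓; |KT| = 21.70 ✓; ∠KTN = 71.00° ✓; |TN| = 36.30 ✓; ∠(TN, NH) = 97.80° ✗; |NH| = 11.60 ✓.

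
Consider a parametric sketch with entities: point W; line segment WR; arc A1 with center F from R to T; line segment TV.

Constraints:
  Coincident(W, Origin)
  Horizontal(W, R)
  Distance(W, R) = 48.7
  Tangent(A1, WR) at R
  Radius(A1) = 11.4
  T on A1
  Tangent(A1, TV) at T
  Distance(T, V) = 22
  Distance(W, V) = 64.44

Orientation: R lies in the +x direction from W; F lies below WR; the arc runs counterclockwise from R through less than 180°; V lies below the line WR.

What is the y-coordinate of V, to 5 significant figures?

-35.676

W is at the origin; WR is horizontal with |WR| = 48.7 and R on the +x side, so R = (48.700, 0.0000). A1 meets WR tangentially, so FR is at right angles to WR, so F = R + (0, -11.4) = (48.700, -11.400). Since FT ⟂ TV (tangency), |FV| = √(11.4² + 22.0²) = 24.778 regardless of where T sits on A1. So V lies on both circle(W, 64.44) and circle(F, 24.778); the below-WR intersection is V = (53.663, -35.676). T is the foot of the tangent from V: T = (39.834, -18.566).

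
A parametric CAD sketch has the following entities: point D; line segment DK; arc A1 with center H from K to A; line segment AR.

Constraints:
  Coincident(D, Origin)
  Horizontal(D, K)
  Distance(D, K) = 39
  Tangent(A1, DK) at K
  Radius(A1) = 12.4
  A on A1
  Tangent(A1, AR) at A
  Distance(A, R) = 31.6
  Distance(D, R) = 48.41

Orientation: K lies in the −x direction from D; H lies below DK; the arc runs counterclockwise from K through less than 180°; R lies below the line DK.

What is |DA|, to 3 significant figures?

51.9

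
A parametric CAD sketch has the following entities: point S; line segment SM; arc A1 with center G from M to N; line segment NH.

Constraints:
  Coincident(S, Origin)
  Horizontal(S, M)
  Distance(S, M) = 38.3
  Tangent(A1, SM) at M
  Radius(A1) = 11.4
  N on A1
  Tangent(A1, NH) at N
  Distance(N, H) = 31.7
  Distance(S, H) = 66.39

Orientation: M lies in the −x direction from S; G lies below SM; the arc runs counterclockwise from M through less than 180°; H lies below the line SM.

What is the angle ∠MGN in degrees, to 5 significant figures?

87.858°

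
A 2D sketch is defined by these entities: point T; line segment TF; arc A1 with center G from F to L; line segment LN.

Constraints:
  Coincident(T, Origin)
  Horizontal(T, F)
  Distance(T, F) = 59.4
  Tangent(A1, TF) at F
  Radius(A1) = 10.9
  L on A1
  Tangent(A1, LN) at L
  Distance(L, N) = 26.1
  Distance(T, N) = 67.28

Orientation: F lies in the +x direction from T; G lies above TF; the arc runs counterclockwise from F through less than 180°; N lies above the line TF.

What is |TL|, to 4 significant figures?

70.66

Checks: |GL| = 10.90 ✓; ∠(GL, LN) = 90.00° ✓; |LN| = 26.10 ✓; |TN| = 67.28 ✓.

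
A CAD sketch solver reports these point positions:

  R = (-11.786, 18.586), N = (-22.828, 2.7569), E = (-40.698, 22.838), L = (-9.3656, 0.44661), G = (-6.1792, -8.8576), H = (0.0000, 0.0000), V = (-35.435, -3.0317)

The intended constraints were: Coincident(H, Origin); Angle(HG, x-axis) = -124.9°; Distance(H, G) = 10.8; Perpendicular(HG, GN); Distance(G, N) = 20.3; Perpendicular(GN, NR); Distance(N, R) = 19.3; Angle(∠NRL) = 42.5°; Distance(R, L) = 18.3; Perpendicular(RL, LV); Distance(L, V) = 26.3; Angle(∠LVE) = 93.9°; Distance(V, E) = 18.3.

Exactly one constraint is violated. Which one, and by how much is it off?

Distance(V, E) = 18.3 — off by 8.10.

H = (0.00, 0.00) ✓; HG at -124.9° ✓; |HG| = 10.80 ✓; ∠(HG, GN) = 90.00° ✓; |GN| = 20.30 ✓; ∠(GN, NR) = 90.00° ✓; |NR| = 19.30 ✓; ∠NRL = 42.50° ✓; |RL| = 18.30 ✓; ∠(RL, LV) = 90.00° ✓; |LV| = 26.30 ✓; ∠LVE = 93.90° ✓; |VE| = 26.40 ✗.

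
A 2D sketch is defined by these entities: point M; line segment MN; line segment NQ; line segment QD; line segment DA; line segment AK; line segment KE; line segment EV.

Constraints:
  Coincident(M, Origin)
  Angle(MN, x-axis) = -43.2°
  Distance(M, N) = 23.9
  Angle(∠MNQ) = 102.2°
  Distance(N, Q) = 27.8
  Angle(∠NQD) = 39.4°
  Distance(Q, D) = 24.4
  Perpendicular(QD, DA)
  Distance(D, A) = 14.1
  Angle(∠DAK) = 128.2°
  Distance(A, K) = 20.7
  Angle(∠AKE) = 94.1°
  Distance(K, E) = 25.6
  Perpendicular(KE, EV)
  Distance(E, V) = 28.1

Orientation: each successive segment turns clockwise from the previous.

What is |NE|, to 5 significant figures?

32.074

∠DAK = 128.2° gives AK at -43.400° from the x-axis; with |AK| = 20.7, K = (28.529, -28.215). ∠AKE = 94.1° gives KE at -129.30° from the x-axis; with |KE| = 25.6, E = (12.314, -48.025). Then |NE| = |E − N| = 32.074.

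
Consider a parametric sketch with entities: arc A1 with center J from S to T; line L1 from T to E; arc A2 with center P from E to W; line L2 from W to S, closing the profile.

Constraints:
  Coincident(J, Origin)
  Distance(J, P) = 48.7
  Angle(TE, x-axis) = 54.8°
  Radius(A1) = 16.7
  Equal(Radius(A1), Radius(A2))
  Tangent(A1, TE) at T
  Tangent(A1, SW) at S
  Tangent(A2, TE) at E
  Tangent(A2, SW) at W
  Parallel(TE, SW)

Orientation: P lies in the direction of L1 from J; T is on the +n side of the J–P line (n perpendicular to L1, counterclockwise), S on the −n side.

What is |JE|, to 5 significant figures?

51.484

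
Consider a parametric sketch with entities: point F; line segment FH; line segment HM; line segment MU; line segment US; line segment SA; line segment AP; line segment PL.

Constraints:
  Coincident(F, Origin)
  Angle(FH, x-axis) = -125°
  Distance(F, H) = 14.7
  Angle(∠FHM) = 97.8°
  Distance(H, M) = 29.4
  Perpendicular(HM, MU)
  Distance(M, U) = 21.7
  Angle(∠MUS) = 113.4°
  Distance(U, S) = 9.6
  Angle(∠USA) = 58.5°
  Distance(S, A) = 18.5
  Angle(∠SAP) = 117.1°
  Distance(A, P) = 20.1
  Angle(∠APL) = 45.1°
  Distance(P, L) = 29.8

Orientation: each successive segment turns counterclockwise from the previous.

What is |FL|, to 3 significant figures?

33.7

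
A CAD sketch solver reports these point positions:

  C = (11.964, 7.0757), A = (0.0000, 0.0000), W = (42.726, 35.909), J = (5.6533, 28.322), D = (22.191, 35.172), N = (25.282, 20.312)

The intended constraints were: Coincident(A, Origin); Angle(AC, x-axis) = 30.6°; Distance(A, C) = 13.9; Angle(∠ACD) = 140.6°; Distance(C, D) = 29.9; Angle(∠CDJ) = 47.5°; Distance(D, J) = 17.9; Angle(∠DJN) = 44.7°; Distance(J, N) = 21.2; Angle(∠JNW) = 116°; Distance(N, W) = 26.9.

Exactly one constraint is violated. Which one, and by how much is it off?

Distance(N, W) = 26.9 — off by 3.50.

A = (0.00, 0.00) ✓; AC at 30.60° ✓; |AC| = 13.90 ✓; ∠ACD = 140.6° ✓; |CD| = 29.90 ✓; ∠CDJ = 47.50° ✓; |DJ| = 17.90 ✓; ∠DJN = 44.70° ✓; |JN| = 21.20 ✓; ∠JNW = 116.0° ✓; |NW| = 23.40 ✗.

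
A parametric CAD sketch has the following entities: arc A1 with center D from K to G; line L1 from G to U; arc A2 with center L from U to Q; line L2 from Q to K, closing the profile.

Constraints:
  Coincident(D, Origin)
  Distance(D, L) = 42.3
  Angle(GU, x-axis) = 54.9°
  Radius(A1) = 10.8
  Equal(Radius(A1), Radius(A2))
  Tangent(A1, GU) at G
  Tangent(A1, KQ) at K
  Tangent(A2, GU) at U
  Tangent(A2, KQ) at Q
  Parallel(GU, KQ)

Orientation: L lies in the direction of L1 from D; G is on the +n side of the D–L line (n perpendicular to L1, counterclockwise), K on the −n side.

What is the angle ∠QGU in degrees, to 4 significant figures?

27.05°

Tangency of A1 to both parallel lines with radius 10.8 puts G and K at D ± 10.8·n: G = (-8.836, 6.210), K = (8.836, -6.210). Equal radii place U and Q the same way about L: U = L + 10.8·n = (15.49, 40.82), Q = L − 10.8·n = (33.16, 28.40). Then cos ∠QGU = GQ·GU / (|GQ||GU|), giving 27.05°.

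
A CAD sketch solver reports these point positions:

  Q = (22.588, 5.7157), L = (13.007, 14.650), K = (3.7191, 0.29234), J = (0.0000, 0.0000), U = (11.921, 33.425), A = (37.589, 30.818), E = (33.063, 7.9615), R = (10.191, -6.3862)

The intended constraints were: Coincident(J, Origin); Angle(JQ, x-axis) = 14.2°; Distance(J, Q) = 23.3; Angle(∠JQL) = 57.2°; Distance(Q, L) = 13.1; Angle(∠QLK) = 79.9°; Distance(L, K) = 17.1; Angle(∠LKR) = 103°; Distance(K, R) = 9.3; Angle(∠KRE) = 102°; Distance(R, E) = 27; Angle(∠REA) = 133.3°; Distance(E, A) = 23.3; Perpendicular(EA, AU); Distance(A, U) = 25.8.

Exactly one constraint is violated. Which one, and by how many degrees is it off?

Perpendicular(EA, AU) — off by 5.40°.

J = (0.00, 0.00) ✓; JQ at 14.20° ✓; |JQ| = 23.30 ✓; ∠JQL = 57.20° ✓; |QL| = 13.10 ✓; ∠QLK = 79.90° ✓; |LK| = 17.10 ✓; ∠LKR = 103.0° ✓; |KR| = 9.300 ✓; ∠KRE = 102.0° ✓; |RE| = 27.00 ✓; ∠REA = 133.3° ✓; |EA| = 23.30 ✓; ∠(EA, AU) = 95.40° ✗; |AU| = 25.80 ✓.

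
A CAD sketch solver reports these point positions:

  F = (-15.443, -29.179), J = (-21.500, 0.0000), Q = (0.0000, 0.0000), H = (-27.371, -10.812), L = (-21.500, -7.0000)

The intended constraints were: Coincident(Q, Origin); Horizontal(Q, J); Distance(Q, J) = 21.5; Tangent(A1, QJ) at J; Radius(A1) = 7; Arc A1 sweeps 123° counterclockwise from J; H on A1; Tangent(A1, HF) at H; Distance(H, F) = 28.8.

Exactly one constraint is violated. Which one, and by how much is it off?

Distance(H, F) = 28.8 — off by 6.90.

Q = (0.00, 0.00) ✓; Q.y = 0.00, J.y = 0.00 ✓; |QJ| = 21.50 ✓; ∠(LJ, JQ) = 90.00° ✓; |LJ| = 7.000 ✓; bearing(L→H) − bearing(L→J) = 123.0° ✓; |LH| = 7.000 ✓; ∠(LH, HF) = 89.99° ✓; |HF| = 21.90 ✗.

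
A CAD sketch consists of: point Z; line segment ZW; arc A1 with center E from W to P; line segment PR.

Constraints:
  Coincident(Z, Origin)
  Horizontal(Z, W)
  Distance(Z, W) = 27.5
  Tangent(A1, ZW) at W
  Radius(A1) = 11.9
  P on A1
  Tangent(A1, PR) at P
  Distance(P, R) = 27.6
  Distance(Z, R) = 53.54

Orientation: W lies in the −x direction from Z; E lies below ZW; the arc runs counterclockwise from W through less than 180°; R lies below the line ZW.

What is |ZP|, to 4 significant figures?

41.65

Checks: |EW| = 11.90 ✓; |EP| = 11.90 ✓; ∠(EP, PR) = 90.00° ✓; |PR| = 27.60 ✓; |ZR| = 53.54 ✓.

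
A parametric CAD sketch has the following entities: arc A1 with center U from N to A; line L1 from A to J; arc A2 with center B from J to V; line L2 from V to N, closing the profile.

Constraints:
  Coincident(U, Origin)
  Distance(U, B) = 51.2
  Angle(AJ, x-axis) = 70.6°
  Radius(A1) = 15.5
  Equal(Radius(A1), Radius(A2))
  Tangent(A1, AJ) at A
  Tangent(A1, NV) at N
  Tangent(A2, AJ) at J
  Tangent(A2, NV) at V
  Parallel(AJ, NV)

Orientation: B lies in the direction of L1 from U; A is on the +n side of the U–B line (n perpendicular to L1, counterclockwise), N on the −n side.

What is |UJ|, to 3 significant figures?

53.5

The slot axis is L1's direction at 70.6°, so u = (cos 70.6°, sin 70.6°) = (0.332, 0.943) and n = (−sin 70.6°, cos 70.6°) = (-0.943, 0.332). U is at the origin and B lies 51.2 along u from U, so B = 51.2·u = (17.0, 48.3). Tangency of A1 to both parallel lines with radius 15.5 puts A and N at U ± 15.5·n: A = (-14.6, 5.15), N = (14.6, -5.15). Equal radii place J and V the same way about B: J = B + 15.5·n = (2.39, 53.4), V = B − 15.5·n = (31.6, 43.1). Then |UJ| = |J − U| = 53.5.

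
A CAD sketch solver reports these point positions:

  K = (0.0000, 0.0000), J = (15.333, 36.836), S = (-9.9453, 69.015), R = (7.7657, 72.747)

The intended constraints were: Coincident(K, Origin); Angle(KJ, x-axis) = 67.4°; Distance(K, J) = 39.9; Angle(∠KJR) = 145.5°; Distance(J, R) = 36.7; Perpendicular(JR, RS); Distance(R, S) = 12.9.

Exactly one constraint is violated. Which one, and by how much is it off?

Distance(R, S) = 12.9 — off by 5.20.

K = (0.00, 0.00) ✓; KJ at 67.40° ✓; |KJ| = 39.90 ✓; ∠KJR = 145.5° ✓; |JR| = 36.70 ✓; ∠(JR, RS) = 90.00° ✓; |RS| = 18.10 ✗.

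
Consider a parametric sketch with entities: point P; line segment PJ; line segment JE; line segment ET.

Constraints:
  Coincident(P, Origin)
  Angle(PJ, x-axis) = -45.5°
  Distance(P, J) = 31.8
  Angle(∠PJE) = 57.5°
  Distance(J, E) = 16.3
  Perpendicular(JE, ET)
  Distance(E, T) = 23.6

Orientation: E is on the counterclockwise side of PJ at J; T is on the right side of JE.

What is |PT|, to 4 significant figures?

50.43

P is at the origin; PJ runs at -45.5° with length 31.8, so J = 31.8·(cos -45.5°, sin -45.5°) = (22.29, -22.68). ∠PJE = 57.5°, so JE runs at -45.5° + (180° − 57.5°) = 77.00° from the x-axis; with |JE| = 16.3, E = J + 16.3·(cos 77.00°, sin 77.00°) = (25.96, -6.799). JE ⟂ ET; with |ET| = 23.6 on the right of JE, T = E + 23.6·(0.9744, -0.2250) = (48.95, -12.11). Then |PT| = |T − P| = 50.43.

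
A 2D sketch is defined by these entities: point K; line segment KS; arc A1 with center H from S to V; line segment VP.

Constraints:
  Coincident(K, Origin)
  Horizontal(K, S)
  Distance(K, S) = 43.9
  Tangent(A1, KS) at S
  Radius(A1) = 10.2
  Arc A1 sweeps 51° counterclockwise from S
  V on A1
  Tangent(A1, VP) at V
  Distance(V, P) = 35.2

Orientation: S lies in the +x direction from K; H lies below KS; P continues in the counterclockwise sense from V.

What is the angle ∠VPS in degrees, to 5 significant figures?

5.0103°

K is at the origin; K and S share the same y with |KS| = 43.9 and S on the +x side, so S = (43.900, 0.0000). The tangent condition forces HS to be normal to KS, so H = S + (0, -10.2) = (43.900, -10.200). On A1, S sits at bearing 90° from H; a 51° counterclockwise sweep puts V at bearing 141°, so V = H + 10.2·(cos 141°, sin 141°) = (35.973, -3.7809). Tangency of A1 to VP means the radius HV is perpendicular to VP, so VP runs along (−sin 141°, cos 141°); with |VP| = 35.2, P = (13.821, -31.136). Then cos ∠VPS = PV·PS / (|PV||PS|), giving 5.0103°.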